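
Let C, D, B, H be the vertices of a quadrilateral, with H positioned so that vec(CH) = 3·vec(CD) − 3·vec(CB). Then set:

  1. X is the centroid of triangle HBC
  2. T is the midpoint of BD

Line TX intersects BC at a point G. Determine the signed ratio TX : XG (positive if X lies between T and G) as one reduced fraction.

Choose coordinates C = (0, 0), D = (1, 0), B = (0, 1), H = (3, -3).
1. X is the centroid of triangle HBC ⇒ X = (1, -2/3)
2. T is the midpoint of BD ⇒ T = (1/2, 1/2)
line TX meets BC at G = (0, 5/3)
X = T + t·(G−T) with t = -1, so TX:XG = -1:2

TX:XG = -1/2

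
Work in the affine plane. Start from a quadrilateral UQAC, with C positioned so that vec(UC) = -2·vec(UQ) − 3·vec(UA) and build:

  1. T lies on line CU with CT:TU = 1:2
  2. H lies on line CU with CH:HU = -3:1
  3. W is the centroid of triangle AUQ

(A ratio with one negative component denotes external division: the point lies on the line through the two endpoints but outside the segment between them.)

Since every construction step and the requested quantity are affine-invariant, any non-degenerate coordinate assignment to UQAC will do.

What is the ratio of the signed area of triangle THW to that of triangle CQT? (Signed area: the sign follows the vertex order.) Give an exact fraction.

[THW]:[CQT] = -7/18

Work in coordinates with U = (0, 0), Q = (1, 0), A = (0, 1), C = (-2, -3).
1. T lies on line CU with CT:TU = 1:2 ⇒ T = (-4/3, -2)
2. H lies on line CU with CH:HU = -3:1 ⇒ H = (1, 3/2)
3. W is the centroid of triangle AUQ ⇒ W = (1/3, 1/3)
2·[THW] = -7/18, 2·[CQT] = 1
[THW]:[CQT] = -7/18:1 = -7/18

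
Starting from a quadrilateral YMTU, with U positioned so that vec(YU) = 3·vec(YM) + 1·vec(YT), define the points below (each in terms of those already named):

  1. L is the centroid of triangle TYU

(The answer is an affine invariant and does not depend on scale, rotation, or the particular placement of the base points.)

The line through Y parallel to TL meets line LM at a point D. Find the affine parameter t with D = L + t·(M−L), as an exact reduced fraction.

t = 3/2

Set Y = (0, 0), M = (1, 0), T = (0, 1), U = (3, 1); any affine frame gives the same invariant.
1. L is the centroid of triangle TYU ⇒ L = (1, 2/3)
through Y parallel to TL: direction (1, -1/3); meets LM at D = (1, -1/3)
D = L + t·(M−L) with t = 3/2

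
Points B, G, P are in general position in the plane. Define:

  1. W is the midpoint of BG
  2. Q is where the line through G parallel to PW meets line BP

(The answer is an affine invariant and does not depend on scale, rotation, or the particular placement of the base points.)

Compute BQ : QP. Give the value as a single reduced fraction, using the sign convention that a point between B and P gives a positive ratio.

BQ:QP = -2

Set B = (0, 0), G = (1, 0), P = (0, 1); any affine frame gives the same invariant.
1. W is the midpoint of BG ⇒ W = (1/2, 0)
2. Q is where the line through G parallel to PW meets line BP ⇒ Q = (0, 2)
Q = B + t·(P−B) with t = 2, so BQ:QP = t:(1−t) = 2:-1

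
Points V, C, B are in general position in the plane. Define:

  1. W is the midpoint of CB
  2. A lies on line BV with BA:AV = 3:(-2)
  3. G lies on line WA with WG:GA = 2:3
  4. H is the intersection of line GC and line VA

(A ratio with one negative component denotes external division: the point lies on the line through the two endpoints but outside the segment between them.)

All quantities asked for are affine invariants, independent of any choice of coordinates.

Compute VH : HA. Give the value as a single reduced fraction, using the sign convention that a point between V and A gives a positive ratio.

VH:HA = 5/9

Assign V = (0, 0), C = (1, 0), B = (0, 1) — the answer is frame-independent, so this choice is without loss of generality.
1. W is the midpoint of CB ⇒ W = (1/2, 1/2)
2. A lies on line BV with BA:AV = 3:(-2) ⇒ A = (0, -2)
3. G lies on line WA with WG:GA = 2:3 ⇒ G = (3/10, -1/2)
4. H is the intersection of line GC and line VA ⇒ H = (0, -5/7)
H = V + t·(A−V) with t = 5/14, so VH:HA = t:(1−t) = 5/14:9/14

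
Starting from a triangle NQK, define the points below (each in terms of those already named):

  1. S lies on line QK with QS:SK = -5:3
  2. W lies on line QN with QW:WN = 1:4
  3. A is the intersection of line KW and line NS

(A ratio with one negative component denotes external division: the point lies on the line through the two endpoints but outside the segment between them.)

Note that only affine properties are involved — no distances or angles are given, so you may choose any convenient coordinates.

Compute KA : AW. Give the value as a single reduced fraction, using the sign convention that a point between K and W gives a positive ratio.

Choose coordinates N = (0, 0), Q = (1, 0), K = (0, 1).
1. S lies on line QK with QS:SK = -5:3 ⇒ S = (-3/2, 5/2)
2. W lies on line QN with QW:WN = 1:4 ⇒ W = (4/5, 0)
3. A is the intersection of line KW and line NS ⇒ A = (-12/5, 4)
A = K + t·(W−K) with t = -3, so KA:AW = t:(1−t) = -3:4

KA:AW = -3/4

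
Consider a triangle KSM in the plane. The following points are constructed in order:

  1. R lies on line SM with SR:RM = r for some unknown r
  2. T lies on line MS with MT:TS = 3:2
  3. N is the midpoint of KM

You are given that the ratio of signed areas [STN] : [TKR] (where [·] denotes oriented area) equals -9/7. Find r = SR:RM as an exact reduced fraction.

r = 5/4

Assign K = (0, 0), S = (1, 0), M = (0, 1) — the answer is frame-independent, so this choice is without loss of generality.
1. With SR:RM = r, write λ = r/(r+1) so R = S + λ·(M−S); R is affine-linear in λ
2. T lies on line MS with MT:TS = 3:2 ⇒ T = (3/5, 2/5)
3. N is the midpoint of KM ⇒ N = (0, 1/2)
Every point depending on R is an affine combination of R and λ-independent points, so each such coordinate is linear in λ; the λ² term in each signed area is a multiple of (M−S)×(M−S) = 0, so 2·[STN] and 2·[TKR] are each linear in λ. Evaluating at λ=0 and λ=1:
  2·[STN] = 1/5,   2·[TKR] = −λ + 2/5
So [STN]:[TKR] = (1/5) / (−λ + 2/5). Setting this equal to -9/7:
  1/5 = -9/7·(−λ + 2/5)  ⇒  λ = 5/9
Then r = λ/(1−λ) = (5/9)/(4/9) = 5/4. Check: with r = 5/4, R = (4/9, 5/9) and [STN]:[TKR] = -9/7 as required.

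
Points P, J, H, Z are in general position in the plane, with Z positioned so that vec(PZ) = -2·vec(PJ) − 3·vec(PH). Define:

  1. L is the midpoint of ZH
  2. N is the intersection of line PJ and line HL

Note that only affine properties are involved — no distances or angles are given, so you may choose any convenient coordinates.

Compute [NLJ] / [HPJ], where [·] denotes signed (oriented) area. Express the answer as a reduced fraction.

[NLJ]:[HPJ] = 3/2

Work in coordinates with P = (0, 0), J = (1, 0), H = (0, 1), Z = (-2, -3).
1. L is the midpoint of ZH ⇒ L = (-1, -1)
2. N is the intersection of line PJ and line HL ⇒ N = (-1/2, 0)
2·[NLJ] = 3/2, 2·[HPJ] = 1
[NLJ]:[HPJ] = 3/2:1 = 3/2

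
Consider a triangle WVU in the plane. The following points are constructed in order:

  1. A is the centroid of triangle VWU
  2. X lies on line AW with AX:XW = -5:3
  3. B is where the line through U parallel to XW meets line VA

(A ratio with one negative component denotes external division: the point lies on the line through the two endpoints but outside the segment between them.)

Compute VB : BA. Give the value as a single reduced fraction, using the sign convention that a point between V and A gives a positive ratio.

VB:BA = -2

Work in coordinates with W = (0, 0), V = (1, 0), U = (0, 1).
1. A is the centroid of triangle VWU ⇒ A = (1/3, 1/3)
2. X lies on line AW with AX:XW = -5:3 ⇒ X = (-1/2, -1/2)
3. B is where the line through U parallel to XW meets line VA ⇒ B = (-1/3, 2/3)
B = V + t·(A−V) with t = 2, so VB:BA = t:(1−t) = 2:-1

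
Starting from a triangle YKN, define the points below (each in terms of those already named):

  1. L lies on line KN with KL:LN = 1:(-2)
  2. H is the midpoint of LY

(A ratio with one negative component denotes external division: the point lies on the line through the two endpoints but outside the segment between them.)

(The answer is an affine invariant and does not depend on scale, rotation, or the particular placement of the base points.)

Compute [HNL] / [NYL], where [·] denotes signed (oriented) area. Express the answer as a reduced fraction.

[HNL]:[NYL] = -1/2

Work in coordinates with Y = (0, 0), K = (1, 0), N = (0, 1).
1. L lies on line KN with KL:LN = 1:(-2) ⇒ L = (2, -1)
2. H is the midpoint of LY ⇒ H = (1, -1/2)
2·[HNL] = -1, 2·[NYL] = 2
[HNL]:[NYL] = -1:2 = -1/2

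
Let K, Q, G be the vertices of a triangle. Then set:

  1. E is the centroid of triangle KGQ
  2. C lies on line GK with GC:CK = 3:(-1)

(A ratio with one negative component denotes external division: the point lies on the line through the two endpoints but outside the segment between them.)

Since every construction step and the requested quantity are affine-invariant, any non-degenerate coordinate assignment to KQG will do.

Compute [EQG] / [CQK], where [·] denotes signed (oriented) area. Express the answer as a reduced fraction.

Work in coordinates with K = (0, 0), Q = (1, 0), G = (0, 1).
1. E is the centroid of triangle KGQ ⇒ E = (1/3, 1/3)
2. C lies on line GK with GC:CK = 3:(-1) ⇒ C = (0, -1/2)
2·[EQG] = 1/3, 2·[CQK] = 1/2
[EQG]:[CQK] = 1/3:1/2 = 2/3

[EQG]:[CQK] = 2/3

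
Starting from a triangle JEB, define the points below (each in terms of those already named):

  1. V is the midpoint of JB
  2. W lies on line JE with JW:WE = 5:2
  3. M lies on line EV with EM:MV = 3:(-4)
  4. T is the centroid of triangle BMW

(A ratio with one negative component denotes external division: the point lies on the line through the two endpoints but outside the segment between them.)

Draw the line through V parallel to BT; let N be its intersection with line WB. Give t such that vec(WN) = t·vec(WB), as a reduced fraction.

Assign J = (0, 0), E = (1, 0), B = (0, 1) — the answer is frame-independent, so this choice is without loss of generality.
1. V is the midpoint of JB ⇒ V = (0, 1/2)
2. W lies on line JE with JW:WE = 5:2 ⇒ W = (5/7, 0)
3. M lies on line EV with EM:MV = 3:(-4) ⇒ M = (4, -3/2)
4. T is the centroid of triangle BMW ⇒ T = (11/7, -1/6)
through V parallel to BT: direction (11/7, -7/6); meets WB at N = (165/217, -2/31)
N = W + t·(B−W) with t = -2/31

t = -2/31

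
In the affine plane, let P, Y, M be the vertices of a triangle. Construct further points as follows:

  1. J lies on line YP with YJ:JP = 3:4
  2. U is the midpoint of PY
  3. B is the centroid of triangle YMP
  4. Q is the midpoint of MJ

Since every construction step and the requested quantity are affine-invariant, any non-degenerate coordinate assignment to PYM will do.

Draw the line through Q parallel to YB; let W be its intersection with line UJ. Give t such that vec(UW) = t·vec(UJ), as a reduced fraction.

Work in coordinates with P = (0, 0), Y = (1, 0), M = (0, 1).
1. J lies on line YP with YJ:JP = 3:4 ⇒ J = (4/7, 0)
2. U is the midpoint of PY ⇒ U = (1/2, 0)
3. B is the centroid of triangle YMP ⇒ B = (1/3, 1/3)
4. Q is the midpoint of MJ ⇒ Q = (2/7, 1/2)
through Q parallel to YB: direction (-2/3, 1/3); meets UJ at W = (9/7, 0)
W = U + t·(J−U) with t = 11

t = 11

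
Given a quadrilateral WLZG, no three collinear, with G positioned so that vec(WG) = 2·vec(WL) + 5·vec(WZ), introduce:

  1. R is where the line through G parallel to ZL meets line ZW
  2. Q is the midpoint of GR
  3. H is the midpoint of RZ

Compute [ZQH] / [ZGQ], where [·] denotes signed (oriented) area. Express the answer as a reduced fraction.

[ZQH]:[ZGQ] = 1/2

Choose coordinates W = (0, 0), L = (1, 0), Z = (0, 1), G = (2, 5).
1. R is where the line through G parallel to ZL meets line ZW ⇒ R = (0, 7)
2. Q is the midpoint of GR ⇒ Q = (1, 6)
3. H is the midpoint of RZ ⇒ H = (0, 4)
2·[ZQH] = 3, 2·[ZGQ] = 6
[ZQH]:[ZGQ] = 3:6 = 1/2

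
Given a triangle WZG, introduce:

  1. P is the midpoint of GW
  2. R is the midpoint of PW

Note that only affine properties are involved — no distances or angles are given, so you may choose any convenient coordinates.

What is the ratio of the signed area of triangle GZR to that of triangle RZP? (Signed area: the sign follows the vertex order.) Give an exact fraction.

Set W = (0, 0), Z = (1, 0), G = (0, 1); any affine frame gives the same invariant.
1. P is the midpoint of GW ⇒ P = (0, 1/2)
2. R is the midpoint of PW ⇒ R = (0, 1/4)
2·[GZR] = -3/4, 2·[RZP] = 1/4
[GZR]:[RZP] = -3/4:1/4 = -3

[GZR]:[RZP] = -3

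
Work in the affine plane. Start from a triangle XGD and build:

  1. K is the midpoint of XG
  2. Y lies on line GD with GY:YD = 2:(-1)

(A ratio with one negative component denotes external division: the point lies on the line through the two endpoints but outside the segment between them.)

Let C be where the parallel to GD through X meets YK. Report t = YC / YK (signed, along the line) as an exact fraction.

Set X = (0, 0), G = (1, 0), D = (0, 1); any affine frame gives the same invariant.
1. K is the midpoint of XG ⇒ K = (1/2, 0)
2. Y lies on line GD with GY:YD = 2:(-1) ⇒ Y = (-1, 2)
through X parallel to GD: direction (-1, 1); meets YK at C = (2, -2)
C = Y + t·(K−Y) with t = 2

t = 2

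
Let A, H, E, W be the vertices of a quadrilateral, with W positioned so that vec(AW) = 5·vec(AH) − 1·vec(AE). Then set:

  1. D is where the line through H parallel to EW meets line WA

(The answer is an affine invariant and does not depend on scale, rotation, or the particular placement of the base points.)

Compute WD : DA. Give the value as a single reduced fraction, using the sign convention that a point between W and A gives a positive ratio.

Choose coordinates A = (0, 0), H = (1, 0), E = (0, 1), W = (5, -1).
1. D is where the line through H parallel to EW meets line WA ⇒ D = (2, -2/5)
D = W + t·(A−W) with t = 3/5, so WD:DA = t:(1−t) = 3/5:2/5

WD:DA = 3/2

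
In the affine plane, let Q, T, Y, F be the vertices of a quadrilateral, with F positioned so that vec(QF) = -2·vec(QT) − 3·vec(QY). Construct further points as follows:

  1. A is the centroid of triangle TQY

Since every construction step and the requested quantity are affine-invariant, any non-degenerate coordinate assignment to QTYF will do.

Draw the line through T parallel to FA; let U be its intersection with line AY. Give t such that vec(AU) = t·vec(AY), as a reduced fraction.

t = -9/8

Set Q = (0, 0), T = (1, 0), Y = (0, 1), F = (-2, -3); any affine frame gives the same invariant.
1. A is the centroid of triangle TQY ⇒ A = (1/3, 1/3)
through T parallel to FA: direction (7/3, 10/3); meets AY at U = (17/24, -5/12)
U = A + t·(Y−A) with t = -9/8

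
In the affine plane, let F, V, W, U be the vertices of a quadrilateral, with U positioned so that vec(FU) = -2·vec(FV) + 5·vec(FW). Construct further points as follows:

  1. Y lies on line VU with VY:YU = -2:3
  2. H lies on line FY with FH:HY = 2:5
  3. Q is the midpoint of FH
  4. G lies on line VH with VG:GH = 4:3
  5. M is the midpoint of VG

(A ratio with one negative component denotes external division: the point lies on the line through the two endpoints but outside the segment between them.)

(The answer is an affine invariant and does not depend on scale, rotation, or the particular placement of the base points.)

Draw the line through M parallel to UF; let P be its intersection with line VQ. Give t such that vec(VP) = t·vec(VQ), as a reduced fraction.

t = 1/14

Work in coordinates with F = (0, 0), V = (1, 0), W = (0, 1), U = (-2, 5).
1. Y lies on line VU with VY:YU = -2:3 ⇒ Y = (7, -10)
2. H lies on line FY with FH:HY = 2:5 ⇒ H = (2, -20/7)
3. Q is the midpoint of FH ⇒ Q = (1, -10/7)
4. G lies on line VH with VG:GH = 4:3 ⇒ G = (11/7, -80/49)
5. M is the midpoint of VG ⇒ M = (9/7, -40/49)
through M parallel to UF: direction (2, -5); meets VQ at P = (1, -5/49)
P = V + t·(Q−V) with t = 1/14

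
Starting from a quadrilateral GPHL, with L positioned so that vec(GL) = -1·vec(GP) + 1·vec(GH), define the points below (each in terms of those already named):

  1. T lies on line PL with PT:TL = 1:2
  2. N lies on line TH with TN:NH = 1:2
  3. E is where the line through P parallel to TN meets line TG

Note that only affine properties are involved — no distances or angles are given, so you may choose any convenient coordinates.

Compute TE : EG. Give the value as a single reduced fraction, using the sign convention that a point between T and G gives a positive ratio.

TE:EG = -1/2

Work in coordinates with G = (0, 0), P = (1, 0), H = (0, 1), L = (-1, 1).
1. T lies on line PL with PT:TL = 1:2 ⇒ T = (1/3, 1/3)
2. N lies on line TH with TN:NH = 1:2 ⇒ N = (2/9, 5/9)
3. E is where the line through P parallel to TN meets line TG ⇒ E = (2/3, 2/3)
E = T + t·(G−T) with t = -1, so TE:EG = t:(1−t) = -1:2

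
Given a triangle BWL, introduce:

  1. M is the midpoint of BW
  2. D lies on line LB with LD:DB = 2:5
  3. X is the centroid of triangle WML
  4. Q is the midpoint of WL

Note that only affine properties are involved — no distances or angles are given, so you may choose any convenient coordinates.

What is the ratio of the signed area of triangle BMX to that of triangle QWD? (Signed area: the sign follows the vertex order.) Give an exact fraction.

[BMX]:[QWD] = -7/6

Work in coordinates with B = (0, 0), W = (1, 0), L = (0, 1).
1. M is the midpoint of BW ⇒ M = (1/2, 0)
2. D lies on line LB with LD:DB = 2:5 ⇒ D = (0, 5/7)
3. X is the centroid of triangle WML ⇒ X = (1/2, 1/3)
4. Q is the midpoint of WL ⇒ Q = (1/2, 1/2)
2·[BMX] = 1/6, 2·[QWD] = -1/7
[BMX]:[QWD] = 1/6:-1/7 = -7/6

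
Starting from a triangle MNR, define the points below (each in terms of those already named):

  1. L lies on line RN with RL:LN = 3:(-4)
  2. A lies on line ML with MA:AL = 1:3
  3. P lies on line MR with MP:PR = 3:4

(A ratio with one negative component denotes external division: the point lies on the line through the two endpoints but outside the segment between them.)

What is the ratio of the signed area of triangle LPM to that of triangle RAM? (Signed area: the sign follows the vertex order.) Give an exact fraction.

Choose coordinates M = (0, 0), N = (1, 0), R = (0, 1).
1. L lies on line RN with RL:LN = 3:(-4) ⇒ L = (-3, 4)
2. A lies on line ML with MA:AL = 1:3 ⇒ A = (-3/4, 1)
3. P lies on line MR with MP:PR = 3:4 ⇒ P = (0, 3/7)
2·[LPM] = -9/7, 2·[RAM] = 3/4
[LPM]:[RAM] = -9/7:3/4 = -12/7

[LPM]:[RAM] = -12/7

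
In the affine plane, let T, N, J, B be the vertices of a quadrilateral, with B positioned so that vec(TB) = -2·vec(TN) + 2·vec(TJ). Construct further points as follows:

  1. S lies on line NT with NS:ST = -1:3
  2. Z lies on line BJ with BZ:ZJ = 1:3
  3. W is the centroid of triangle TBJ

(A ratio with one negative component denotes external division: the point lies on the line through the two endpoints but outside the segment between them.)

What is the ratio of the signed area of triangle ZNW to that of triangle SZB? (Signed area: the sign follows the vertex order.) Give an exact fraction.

[ZNW]:[SZB] = -10/3

Assign T = (0, 0), N = (1, 0), J = (0, 1), B = (-2, 2) — the answer is frame-independent, so this choice is without loss of generality.
1. S lies on line NT with NS:ST = -1:3 ⇒ S = (3/2, 0)
2. Z lies on line BJ with BZ:ZJ = 1:3 ⇒ Z = (-3/2, 7/4)
3. W is the centroid of triangle TBJ ⇒ W = (-2/3, 1)
2·[ZNW] = -5/12, 2·[SZB] = 1/8
[ZNW]:[SZB] = -5/12:1/8 = -10/3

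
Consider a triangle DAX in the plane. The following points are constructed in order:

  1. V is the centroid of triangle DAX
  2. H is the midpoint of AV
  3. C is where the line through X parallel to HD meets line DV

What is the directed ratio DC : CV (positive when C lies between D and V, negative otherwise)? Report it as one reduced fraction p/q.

Assign D = (0, 0), A = (1, 0), X = (0, 1) — the answer is frame-independent, so this choice is without loss of generality.
1. V is the centroid of triangle DAX ⇒ V = (1/3, 1/3)
2. H is the midpoint of AV ⇒ H = (2/3, 1/6)
3. C is where the line through X parallel to HD meets line DV ⇒ C = (4/3, 4/3)
C = D + t·(V−D) with t = 4, so DC:CV = t:(1−t) = 4:-3

DC:CV = -4/3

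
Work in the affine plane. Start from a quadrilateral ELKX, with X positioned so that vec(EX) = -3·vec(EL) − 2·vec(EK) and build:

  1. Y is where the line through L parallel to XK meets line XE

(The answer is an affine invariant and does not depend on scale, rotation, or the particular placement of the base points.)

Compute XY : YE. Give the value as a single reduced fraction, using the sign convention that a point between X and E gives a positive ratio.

Assign E = (0, 0), L = (1, 0), K = (0, 1), X = (-3, -2) — the answer is frame-independent, so this choice is without loss of generality.
1. Y is where the line through L parallel to XK meets line XE ⇒ Y = (3, 2)
Y = X + t·(E−X) with t = 2, so XY:YE = t:(1−t) = 2:-1

XY:YE = -2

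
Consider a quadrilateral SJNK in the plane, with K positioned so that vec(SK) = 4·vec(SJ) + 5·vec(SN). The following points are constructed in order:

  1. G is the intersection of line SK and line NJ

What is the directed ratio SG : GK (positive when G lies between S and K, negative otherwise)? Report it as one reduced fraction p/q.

SG:GK = 1/8

Assign S = (0, 0), J = (1, 0), N = (0, 1), K = (4, 5) — the answer is frame-independent, so this choice is without loss of generality.
1. G is the intersection of line SK and line NJ ⇒ G = (4/9, 5/9)
G = S + t·(K−S) with t = 1/9, so SG:GK = t:(1−t) = 1/9:8/9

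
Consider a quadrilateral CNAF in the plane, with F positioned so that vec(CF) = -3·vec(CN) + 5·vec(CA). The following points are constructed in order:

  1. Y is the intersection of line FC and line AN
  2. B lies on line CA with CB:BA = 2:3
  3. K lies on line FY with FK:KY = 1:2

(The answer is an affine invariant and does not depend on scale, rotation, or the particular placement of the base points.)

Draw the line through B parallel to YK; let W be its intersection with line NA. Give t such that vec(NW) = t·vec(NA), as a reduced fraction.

t = 19/10

Set C = (0, 0), N = (1, 0), A = (0, 1), F = (-3, 5); any affine frame gives the same invariant.
1. Y is the intersection of line FC and line AN ⇒ Y = (-3/2, 5/2)
2. B lies on line CA with CB:BA = 2:3 ⇒ B = (0, 2/5)
3. K lies on line FY with FK:KY = 1:2 ⇒ K = (-5/2, 25/6)
through B parallel to YK: direction (-1, 5/3); meets NA at W = (-9/10, 19/10)
W = N + t·(A−N) with t = 19/10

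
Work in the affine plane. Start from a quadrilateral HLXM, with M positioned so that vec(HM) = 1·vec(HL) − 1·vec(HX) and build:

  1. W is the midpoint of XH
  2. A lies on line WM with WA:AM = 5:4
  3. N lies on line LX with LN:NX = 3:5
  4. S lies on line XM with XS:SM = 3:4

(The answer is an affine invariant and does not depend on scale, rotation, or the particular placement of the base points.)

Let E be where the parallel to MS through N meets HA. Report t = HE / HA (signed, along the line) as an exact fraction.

Assign H = (0, 0), L = (1, 0), X = (0, 1), M = (1, -1) — the answer is frame-independent, so this choice is without loss of generality.
1. W is the midpoint of XH ⇒ W = (0, 1/2)
2. A lies on line WM with WA:AM = 5:4 ⇒ A = (5/9, -1/3)
3. N lies on line LX with LN:NX = 3:5 ⇒ N = (5/8, 3/8)
4. S lies on line XM with XS:SM = 3:4 ⇒ S = (3/7, 1/7)
through N parallel to MS: direction (-4/7, 8/7); meets HA at E = (65/56, -39/56)
E = H + t·(A−H) with t = 117/56

t = 117/56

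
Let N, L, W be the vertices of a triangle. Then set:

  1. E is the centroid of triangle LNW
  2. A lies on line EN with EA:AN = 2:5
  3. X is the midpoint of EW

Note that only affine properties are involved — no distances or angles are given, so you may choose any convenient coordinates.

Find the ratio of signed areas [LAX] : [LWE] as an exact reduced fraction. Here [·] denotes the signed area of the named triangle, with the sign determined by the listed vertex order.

[LAX]:[LWE] = -13/14

Work in coordinates with N = (0, 0), L = (1, 0), W = (0, 1).
1. E is the centroid of triangle LNW ⇒ E = (1/3, 1/3)
2. A lies on line EN with EA:AN = 2:5 ⇒ A = (5/21, 5/21)
3. X is the midpoint of EW ⇒ X = (1/6, 2/3)
2·[LAX] = -13/42, 2·[LWE] = 1/3
[LAX]:[LWE] = -13/42:1/3 = -13/14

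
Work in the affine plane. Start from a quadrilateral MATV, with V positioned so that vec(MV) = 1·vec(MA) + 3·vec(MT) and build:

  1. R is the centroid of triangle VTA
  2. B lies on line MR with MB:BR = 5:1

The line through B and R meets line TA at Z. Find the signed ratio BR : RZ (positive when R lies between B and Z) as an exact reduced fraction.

Assign M = (0, 0), A = (1, 0), T = (0, 1), V = (1, 3) — the answer is frame-independent, so this choice is without loss of generality.
1. R is the centroid of triangle VTA ⇒ R = (2/3, 4/3)
2. B lies on line MR with MB:BR = 5:1 ⇒ B = (5/9, 10/9)
line BR meets TA at Z = (1/3, 2/3)
R = B + t·(Z−B) with t = -1/2, so BR:RZ = -1/2:3/2

BR:RZ = -1/3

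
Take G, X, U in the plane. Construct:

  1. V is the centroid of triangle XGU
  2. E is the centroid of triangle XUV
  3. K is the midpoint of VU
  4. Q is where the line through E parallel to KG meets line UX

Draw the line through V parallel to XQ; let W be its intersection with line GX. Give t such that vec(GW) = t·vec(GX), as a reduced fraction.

t = 2/3

Set G = (0, 0), X = (1, 0), U = (0, 1); any affine frame gives the same invariant.
1. V is the centroid of triangle XGU ⇒ V = (1/3, 1/3)
2. E is the centroid of triangle XUV ⇒ E = (4/9, 4/9)
3. K is the midpoint of VU ⇒ K = (1/6, 2/3)
4. Q is where the line through E parallel to KG meets line UX ⇒ Q = (7/15, 8/15)
through V parallel to XQ: direction (-8/15, 8/15); meets GX at W = (2/3, 0)
W = G + t·(X−G) with t = 2/3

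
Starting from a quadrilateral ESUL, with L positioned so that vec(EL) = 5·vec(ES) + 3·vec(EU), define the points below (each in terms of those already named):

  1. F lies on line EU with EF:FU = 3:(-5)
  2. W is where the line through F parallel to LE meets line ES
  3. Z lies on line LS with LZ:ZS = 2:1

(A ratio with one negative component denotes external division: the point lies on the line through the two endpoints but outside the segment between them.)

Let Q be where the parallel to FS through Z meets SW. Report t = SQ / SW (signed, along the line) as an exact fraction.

Work in coordinates with E = (0, 0), S = (1, 0), U = (0, 1), L = (5, 3).
1. F lies on line EU with EF:FU = 3:(-5) ⇒ F = (0, -3/2)
2. W is where the line through F parallel to LE meets line ES ⇒ W = (5/2, 0)
3. Z lies on line LS with LZ:ZS = 2:1 ⇒ Z = (7/3, 1)
through Z parallel to FS: direction (1, 3/2); meets SW at Q = (5/3, 0)
Q = S + t·(W−S) with t = 4/9

t = 4/9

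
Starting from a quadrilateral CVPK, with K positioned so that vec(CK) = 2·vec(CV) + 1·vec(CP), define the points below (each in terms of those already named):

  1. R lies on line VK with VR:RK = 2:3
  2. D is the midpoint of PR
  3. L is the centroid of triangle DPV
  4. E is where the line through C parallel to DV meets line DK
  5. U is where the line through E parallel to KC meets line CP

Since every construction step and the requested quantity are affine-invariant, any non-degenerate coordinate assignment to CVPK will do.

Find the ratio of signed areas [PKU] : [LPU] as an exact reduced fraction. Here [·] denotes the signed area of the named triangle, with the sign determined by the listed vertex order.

[PKU]:[LPU] = -60/17

Work in coordinates with C = (0, 0), V = (1, 0), P = (0, 1), K = (2, 1).
1. R lies on line VK with VR:RK = 2:3 ⇒ R = (7/5, 2/5)
2. D is the midpoint of PR ⇒ D = (7/10, 7/10)
3. L is the centroid of triangle DPV ⇒ L = (17/30, 17/30)
4. E is where the line through C parallel to DV meets line DK ⇒ E = (-21/100, 49/100)
5. U is where the line through E parallel to KC meets line CP ⇒ U = (0, 119/200)
2·[PKU] = -81/100, 2·[LPU] = 459/2000
[PKU]:[LPU] = -81/100:459/2000 = -60/17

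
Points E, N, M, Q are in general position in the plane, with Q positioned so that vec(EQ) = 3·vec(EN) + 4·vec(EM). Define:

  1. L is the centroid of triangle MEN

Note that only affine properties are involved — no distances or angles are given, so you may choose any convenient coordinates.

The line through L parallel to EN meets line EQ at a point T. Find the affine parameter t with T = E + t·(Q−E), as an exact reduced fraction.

Set E = (0, 0), N = (1, 0), M = (0, 1), Q = (3, 4); any affine frame gives the same invariant.
1. L is the centroid of triangle MEN ⇒ L = (1/3, 1/3)
through L parallel to EN: direction (1, 0); meets EQ at T = (1/4, 1/3)
T = E + t·(Q−E) with t = 1/12

t = 1/12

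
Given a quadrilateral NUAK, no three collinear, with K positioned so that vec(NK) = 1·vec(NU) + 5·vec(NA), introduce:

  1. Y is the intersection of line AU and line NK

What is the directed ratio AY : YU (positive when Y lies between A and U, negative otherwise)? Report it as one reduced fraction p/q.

AY:YU = 1/5

Work in coordinates with N = (0, 0), U = (1, 0), A = (0, 1), K = (1, 5).
1. Y is the intersection of line AU and line NK ⇒ Y = (1/6, 5/6)
Y = A + t·(U−A) with t = 1/6, so AY:YU = t:(1−t) = 1/6:5/6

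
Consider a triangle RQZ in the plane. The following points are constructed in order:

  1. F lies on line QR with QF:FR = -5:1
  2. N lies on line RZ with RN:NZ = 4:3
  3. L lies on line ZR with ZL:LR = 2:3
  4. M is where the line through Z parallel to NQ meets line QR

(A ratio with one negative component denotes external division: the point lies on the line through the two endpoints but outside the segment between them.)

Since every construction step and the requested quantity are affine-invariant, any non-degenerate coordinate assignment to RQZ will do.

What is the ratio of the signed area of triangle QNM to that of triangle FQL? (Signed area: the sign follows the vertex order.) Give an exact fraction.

[QNM]:[FQL] = -4/7

Choose coordinates R = (0, 0), Q = (1, 0), Z = (0, 1).
1. F lies on line QR with QF:FR = -5:1 ⇒ F = (-1/4, 0)
2. N lies on line RZ with RN:NZ = 4:3 ⇒ N = (0, 4/7)
3. L lies on line ZR with ZL:LR = 2:3 ⇒ L = (0, 3/5)
4. M is where the line through Z parallel to NQ meets line QR ⇒ M = (7/4, 0)
2·[QNM] = -3/7, 2·[FQL] = 3/4
[QNM]:[FQL] = -3/7:3/4 = -4/7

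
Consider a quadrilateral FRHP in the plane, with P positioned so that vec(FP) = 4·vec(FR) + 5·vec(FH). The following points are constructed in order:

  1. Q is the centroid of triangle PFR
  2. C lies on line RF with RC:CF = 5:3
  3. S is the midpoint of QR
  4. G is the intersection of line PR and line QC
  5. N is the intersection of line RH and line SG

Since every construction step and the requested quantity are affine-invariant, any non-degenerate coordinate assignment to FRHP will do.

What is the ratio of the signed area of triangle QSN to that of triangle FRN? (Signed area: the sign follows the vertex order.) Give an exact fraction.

Set F = (0, 0), R = (1, 0), H = (0, 1), P = (4, 5); any affine frame gives the same invariant.
1. Q is the centroid of triangle PFR ⇒ Q = (5/3, 5/3)
2. C lies on line RF with RC:CF = 5:3 ⇒ C = (3/8, 0)
3. S is the midpoint of QR ⇒ S = (4/3, 5/6)
4. G is the intersection of line PR and line QC ⇒ G = (22/7, 25/7)
5. N is the intersection of line RH and line SG ⇒ N = (166/191, 25/191)
2·[QSN] = -175/1146, 2·[FRN] = 25/191
[QSN]:[FRN] = -175/1146:25/191 = -7/6

[QSN]:[FRN] = -7/6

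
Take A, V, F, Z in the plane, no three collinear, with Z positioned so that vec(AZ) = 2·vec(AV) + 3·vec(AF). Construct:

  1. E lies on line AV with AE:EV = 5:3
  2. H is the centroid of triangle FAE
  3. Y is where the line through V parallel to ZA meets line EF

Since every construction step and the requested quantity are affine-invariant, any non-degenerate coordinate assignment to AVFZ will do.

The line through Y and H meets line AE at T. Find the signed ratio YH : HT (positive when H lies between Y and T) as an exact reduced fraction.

Choose coordinates A = (0, 0), V = (1, 0), F = (0, 1), Z = (2, 3).
1. E lies on line AV with AE:EV = 5:3 ⇒ E = (5/8, 0)
2. H is the centroid of triangle FAE ⇒ H = (5/24, 1/3)
3. Y is where the line through V parallel to ZA meets line EF ⇒ Y = (25/31, -9/31)
line YH meets AE at T = (245/464, 0)
H = Y + t·(T−Y) with t = 58/27, so YH:HT = 58/27:-31/27

YH:HT = -58/31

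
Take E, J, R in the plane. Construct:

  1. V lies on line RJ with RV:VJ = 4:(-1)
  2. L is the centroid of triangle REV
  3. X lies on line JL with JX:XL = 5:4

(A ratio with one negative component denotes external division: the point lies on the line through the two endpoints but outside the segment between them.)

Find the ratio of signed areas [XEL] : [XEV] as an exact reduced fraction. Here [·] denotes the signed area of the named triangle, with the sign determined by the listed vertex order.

[XEL]:[XEV] = -1/4

Work in coordinates with E = (0, 0), J = (1, 0), R = (0, 1).
1. V lies on line RJ with RV:VJ = 4:(-1) ⇒ V = (4/3, -1/3)
2. L is the centroid of triangle REV ⇒ L = (4/9, 2/9)
3. X lies on line JL with JX:XL = 5:4 ⇒ X = (56/81, 10/81)
2·[XEL] = -8/81, 2·[XEV] = 32/81
[XEL]:[XEV] = -8/81:32/81 = -1/4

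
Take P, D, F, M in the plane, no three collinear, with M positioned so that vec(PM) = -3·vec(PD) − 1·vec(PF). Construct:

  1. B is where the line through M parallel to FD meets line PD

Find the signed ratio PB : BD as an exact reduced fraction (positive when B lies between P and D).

PB:BD = -4/5

Assign P = (0, 0), D = (1, 0), F = (0, 1), M = (-3, -1) — the answer is frame-independent, so this choice is without loss of generality.
1. B is where the line through M parallel to FD meets line PD ⇒ B = (-4, 0)
B = P + t·(D−P) with t = -4, so PB:BD = t:(1−t) = -4:5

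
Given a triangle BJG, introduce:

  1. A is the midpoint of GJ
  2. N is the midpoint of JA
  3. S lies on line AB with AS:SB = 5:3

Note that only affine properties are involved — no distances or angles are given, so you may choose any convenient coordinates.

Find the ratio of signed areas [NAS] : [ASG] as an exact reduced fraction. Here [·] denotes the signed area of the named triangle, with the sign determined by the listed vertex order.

[NAS]:[ASG] = -1/2

Work in coordinates with B = (0, 0), J = (1, 0), G = (0, 1).
1. A is the midpoint of GJ ⇒ A = (1/2, 1/2)
2. N is the midpoint of JA ⇒ N = (3/4, 1/4)
3. S lies on line AB with AS:SB = 5:3 ⇒ S = (3/16, 3/16)
2·[NAS] = 5/32, 2·[ASG] = -5/16
[NAS]:[ASG] = 5/32:-5/16 = -1/2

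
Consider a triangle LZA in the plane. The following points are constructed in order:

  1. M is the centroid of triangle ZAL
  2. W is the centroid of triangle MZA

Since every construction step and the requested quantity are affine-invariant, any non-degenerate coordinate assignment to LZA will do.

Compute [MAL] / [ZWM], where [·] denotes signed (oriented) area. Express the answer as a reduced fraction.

[MAL]:[ZWM] = 3

Assign L = (0, 0), Z = (1, 0), A = (0, 1) — the answer is frame-independent, so this choice is without loss of generality.
1. M is the centroid of triangle ZAL ⇒ M = (1/3, 1/3)
2. W is the centroid of triangle MZA ⇒ W = (4/9, 4/9)
2·[MAL] = 1/3, 2·[ZWM] = 1/9
[MAL]:[ZWM] = 1/3:1/9 = 3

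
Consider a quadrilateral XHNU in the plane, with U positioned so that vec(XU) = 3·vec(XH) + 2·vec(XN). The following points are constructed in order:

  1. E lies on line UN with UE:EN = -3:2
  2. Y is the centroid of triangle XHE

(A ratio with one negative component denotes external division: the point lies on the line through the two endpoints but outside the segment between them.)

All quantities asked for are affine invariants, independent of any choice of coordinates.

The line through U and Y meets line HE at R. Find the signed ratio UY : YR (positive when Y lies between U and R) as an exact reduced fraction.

UY:YR = 35

Choose coordinates X = (0, 0), H = (1, 0), N = (0, 1), U = (3, 2).
1. E lies on line UN with UE:EN = -3:2 ⇒ E = (-6, -1)
2. Y is the centroid of triangle XHE ⇒ Y = (-5/3, -1/3)
line UY meets HE at R = (-9/5, -2/5)
Y = U + t·(R−U) with t = 35/36, so UY:YR = 35/36:1/36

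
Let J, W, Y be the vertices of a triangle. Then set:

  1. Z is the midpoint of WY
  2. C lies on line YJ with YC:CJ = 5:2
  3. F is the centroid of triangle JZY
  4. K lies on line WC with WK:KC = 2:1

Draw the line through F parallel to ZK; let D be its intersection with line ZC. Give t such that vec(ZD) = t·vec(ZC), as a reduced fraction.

Choose coordinates J = (0, 0), W = (1, 0), Y = (0, 1).
1. Z is the midpoint of WY ⇒ Z = (1/2, 1/2)
2. C lies on line YJ with YC:CJ = 5:2 ⇒ C = (0, 2/7)
3. F is the centroid of triangle JZY ⇒ F = (1/6, 1/2)
4. K lies on line WC with WK:KC = 2:1 ⇒ K = (1/3, 4/21)
through F parallel to ZK: direction (-1/6, -13/42); meets ZC at D = (1/15, 11/35)
D = Z + t·(C−Z) with t = 13/15

t = 13/15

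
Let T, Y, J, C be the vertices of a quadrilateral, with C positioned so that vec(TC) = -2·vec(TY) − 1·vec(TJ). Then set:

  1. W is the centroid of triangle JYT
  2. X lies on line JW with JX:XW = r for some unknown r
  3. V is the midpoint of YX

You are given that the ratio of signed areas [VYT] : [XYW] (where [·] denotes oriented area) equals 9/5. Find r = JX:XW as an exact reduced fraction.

r = 3/5

Assign T = (0, 0), Y = (1, 0), J = (0, 1), C = (-2, -1) — the answer is frame-independent, so this choice is without loss of generality.
1. W is the centroid of triangle JYT ⇒ W = (1/3, 1/3)
2. With JX:XW = r, write λ = r/(r+1) so X = J + λ·(W−J); X is affine-linear in λ
3. V is the midpoint of YX ⇒ V is an affine combination of earlier points and hence also affine-linear in λ
Every point depending on X is an affine combination of X and λ-independent points, so each such coordinate is linear in λ; the λ² term in each signed area is a multiple of (W−J)×(W−J) = 0, so 2·[VYT] and 2·[XYW] are each linear in λ. Evaluating at λ=0 and λ=1:
  2·[VYT] = 1/3·λ − 1/2,   2·[XYW] = 1/3·λ − 1/3
So [VYT]:[XYW] = (1/3·λ − 1/2) / (1/3·λ − 1/3). Setting this equal to 9/5:
  1/3·λ − 1/2 = 9/5·(1/3·λ − 1/3)  ⇒  λ = 3/8
Then r = λ/(1−λ) = (3/8)/(5/8) = 3/5. Check: with r = 3/5, X = (1/8, 3/4) and [VYT]:[XYW] = 9/5 as required.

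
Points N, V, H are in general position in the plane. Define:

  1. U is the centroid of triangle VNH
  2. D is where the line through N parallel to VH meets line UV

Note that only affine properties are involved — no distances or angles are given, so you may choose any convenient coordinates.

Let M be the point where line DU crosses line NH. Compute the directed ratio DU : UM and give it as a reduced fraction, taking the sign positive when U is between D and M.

DU:UM = -4

Work in coordinates with N = (0, 0), V = (1, 0), H = (0, 1).
1. U is the centroid of triangle VNH ⇒ U = (1/3, 1/3)
2. D is where the line through N parallel to VH meets line UV ⇒ D = (-1, 1)
line DU meets NH at M = (0, 1/2)
U = D + t·(M−D) with t = 4/3, so DU:UM = 4/3:-1/3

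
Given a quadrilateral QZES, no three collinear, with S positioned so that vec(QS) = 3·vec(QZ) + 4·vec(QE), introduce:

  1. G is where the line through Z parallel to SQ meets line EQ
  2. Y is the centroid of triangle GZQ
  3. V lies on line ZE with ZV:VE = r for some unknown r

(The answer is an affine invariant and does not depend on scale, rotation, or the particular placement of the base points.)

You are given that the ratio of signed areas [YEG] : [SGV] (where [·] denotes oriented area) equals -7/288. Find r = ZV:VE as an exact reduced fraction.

Set Q = (0, 0), Z = (1, 0), E = (0, 1), S = (3, 4); any affine frame gives the same invariant.
1. G is where the line through Z parallel to SQ meets line EQ ⇒ G = (0, -4/3)
2. Y is the centroid of triangle GZQ ⇒ Y = (1/3, -4/9)
3. With ZV:VE = r, write λ = r/(r+1) so V = Z + λ·(E−Z); V is affine-linear in λ
Every point depending on V is an affine combination of V and λ-independent points, so each such coordinate is linear in λ; the λ² term in each signed area is a multiple of (E−Z)×(E−Z) = 0, so 2·[YEG] and 2·[SGV] are each linear in λ. Evaluating at λ=0 and λ=1:
  2·[YEG] = 7/9,   2·[SGV] = -25/3·λ + 4/3
So [YEG]:[SGV] = (7/9) / (-25/3·λ + 4/3). Setting this equal to -7/288:
  7/9 = -7/288·(-25/3·λ + 4/3)  ⇒  λ = 4
Then r = λ/(1−λ) = (4)/(-3) = -4/3. Check: with r = -4/3, V = (-3, 4) and [YEG]:[SGV] = -7/288 as required.

r = -4/3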